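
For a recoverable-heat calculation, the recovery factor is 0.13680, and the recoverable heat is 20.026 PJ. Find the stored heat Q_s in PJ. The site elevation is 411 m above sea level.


Q_s = Q_rec / RF
Q_s = 20.026 / 0.13680
Q_s = 146.39 PJ


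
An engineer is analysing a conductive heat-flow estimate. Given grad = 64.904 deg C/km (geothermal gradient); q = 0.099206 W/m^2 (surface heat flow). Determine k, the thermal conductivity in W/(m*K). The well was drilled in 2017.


k = q * 1000 / grad
k = 0.099206 * 1000 / 64.904
k = 1.5285 W/(m*K)


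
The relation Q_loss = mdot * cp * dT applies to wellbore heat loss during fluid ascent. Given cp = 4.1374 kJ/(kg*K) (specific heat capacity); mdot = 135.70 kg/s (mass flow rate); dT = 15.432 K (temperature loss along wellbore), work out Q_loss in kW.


Q_loss = mdot * cp * dT
Q_loss = 135.70 * 4.1374 * 15.432
Q_loss = 8664.2 kW


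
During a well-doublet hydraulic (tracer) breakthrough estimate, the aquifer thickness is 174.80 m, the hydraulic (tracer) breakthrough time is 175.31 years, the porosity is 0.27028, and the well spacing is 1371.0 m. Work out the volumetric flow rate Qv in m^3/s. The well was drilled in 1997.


Qv = pi*hr*phi*L^2 / (3*t_bt*365.25*86400)
Qv = pi*174.80*0.27028*1371.0^2 / (3*175.31*365.25*86400)
Qv = 0.016809 m^3/s


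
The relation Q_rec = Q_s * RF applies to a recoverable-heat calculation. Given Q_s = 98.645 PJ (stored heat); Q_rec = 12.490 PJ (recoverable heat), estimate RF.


RF = Q_rec / Q_s
RF = 12.490 / 98.645
RF = 0.12662


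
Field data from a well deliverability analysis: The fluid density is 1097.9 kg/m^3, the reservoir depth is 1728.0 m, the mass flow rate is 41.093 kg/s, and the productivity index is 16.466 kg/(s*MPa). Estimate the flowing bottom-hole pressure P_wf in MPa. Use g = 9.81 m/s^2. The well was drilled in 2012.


Step 1: P_i = rho*g*h/1e6 = 1097.9*9.81*1728.0/1e6 = 18.61125 MPa
Step 2: P_wf = P_i - mdot/PI = 18.61125 - 41.093/16.466 = 16.116 MPa
P_wf = 16.116 MPa


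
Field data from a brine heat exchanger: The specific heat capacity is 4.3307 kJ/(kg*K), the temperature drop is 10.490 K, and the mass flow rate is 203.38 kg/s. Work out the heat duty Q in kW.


Q = mdot * cp * dT / 1000
Q = 203.38 * 4.3307 * 10.490 / 1000
Q = 9.239359 MW
Convert: 9.239359 MW * 1000.0 = 9239.4 kW
Q = 9239.4 kW


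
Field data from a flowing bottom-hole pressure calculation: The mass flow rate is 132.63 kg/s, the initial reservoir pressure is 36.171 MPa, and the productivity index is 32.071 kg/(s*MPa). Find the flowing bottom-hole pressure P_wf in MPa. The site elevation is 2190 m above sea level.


P_wf = P_i - mdot / PI
P_wf = 36.171 - 132.63 / 32.071
P_wf = 32.035 MPa


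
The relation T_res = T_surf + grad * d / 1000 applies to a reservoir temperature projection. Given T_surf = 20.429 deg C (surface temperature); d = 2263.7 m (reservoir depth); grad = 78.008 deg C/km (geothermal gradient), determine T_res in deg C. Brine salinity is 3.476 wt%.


T_res = T_surf + grad * d / 1000
T_res = 20.429 + 78.008 * 2263.7 / 1000
T_res = 197.02 deg C


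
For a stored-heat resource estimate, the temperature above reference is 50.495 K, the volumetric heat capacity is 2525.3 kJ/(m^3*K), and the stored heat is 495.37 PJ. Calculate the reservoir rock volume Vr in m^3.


Vr = Q_s * 1e12 / (rhoc * dT)
Vr = 495.37 * 1e12 / (2525.3 * 50.495)
Vr = 3.8848e+09 m^3


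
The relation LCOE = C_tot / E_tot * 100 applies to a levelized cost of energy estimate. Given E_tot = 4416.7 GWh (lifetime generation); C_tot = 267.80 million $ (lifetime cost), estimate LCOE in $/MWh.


LCOE = C_tot / E_tot * 100
LCOE = 267.80 / 4416.7 * 100
LCOE = 6.063350 cents/kWh
Convert: 6.063350 cents/kWh * 10.0 = 60.633 $/MWh
LCOE = 60.633 $/MWh


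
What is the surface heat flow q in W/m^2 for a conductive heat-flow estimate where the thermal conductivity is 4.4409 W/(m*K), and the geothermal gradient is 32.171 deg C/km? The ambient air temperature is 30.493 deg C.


q = k * grad / 1000
q = 4.4409 * 32.171 / 1000
q = 0.14287 W/m^2


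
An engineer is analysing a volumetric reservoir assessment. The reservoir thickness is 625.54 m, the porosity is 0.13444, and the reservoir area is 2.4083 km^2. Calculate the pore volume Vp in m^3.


Vp = A * 1e6 * hr * phi
Vp = 2.4083 * 1e6 * 625.54 * 0.13444
Vp = 2.0253e+08 m^3


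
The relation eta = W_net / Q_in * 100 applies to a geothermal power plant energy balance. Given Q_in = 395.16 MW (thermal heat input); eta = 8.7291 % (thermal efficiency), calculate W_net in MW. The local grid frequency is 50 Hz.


W_net = eta / 100 * Q_in
W_net = 8.7291 / 100 * 395.16
W_net = 34.494 MW


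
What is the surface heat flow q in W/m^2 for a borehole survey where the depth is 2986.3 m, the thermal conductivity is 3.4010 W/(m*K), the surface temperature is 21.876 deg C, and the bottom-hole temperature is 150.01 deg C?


Step 1: grad = (T_d - T_surf)/d * 1000 = (150.01 - 21.876)/2986.3 * 1000 = 42.90728 deg C/km
Step 2: q = k * grad / 1000 = 3.401 * 42.90728 / 1000 = 0.14593 W/m^2
q = 0.14593 W/m^2


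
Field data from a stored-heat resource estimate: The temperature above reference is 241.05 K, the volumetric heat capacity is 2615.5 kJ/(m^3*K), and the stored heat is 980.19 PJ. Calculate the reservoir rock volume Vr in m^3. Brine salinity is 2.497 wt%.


Vr = Q_s * 1e12 / (rhoc * dT)
Vr = 980.19 * 1e12 / (2615.5 * 241.05)
Vr = 1.5547e+09 m^3


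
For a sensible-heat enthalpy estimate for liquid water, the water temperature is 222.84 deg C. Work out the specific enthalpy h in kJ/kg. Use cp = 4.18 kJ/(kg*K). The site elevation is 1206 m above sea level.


h = cp * T
h = 4.18 * 222.84
h = 931.47 kJ/kg


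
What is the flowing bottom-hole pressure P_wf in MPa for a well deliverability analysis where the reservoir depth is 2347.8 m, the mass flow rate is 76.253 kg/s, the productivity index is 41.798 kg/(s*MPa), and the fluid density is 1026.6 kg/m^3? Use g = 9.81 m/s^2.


Step 1: P_i = rho*g*h/1e6 = 1026.6*9.81*2347.8/1e6 = 23.64457 MPa
Step 2: P_wf = P_i - mdot/PI = 23.64457 - 76.253/41.798 = 21.820 MPa
P_wf = 21.820 MPa


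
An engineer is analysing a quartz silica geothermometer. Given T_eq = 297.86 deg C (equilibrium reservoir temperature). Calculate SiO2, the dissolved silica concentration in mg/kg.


SiO2 = 10^(5.19 - 1309/(T_eq + 273.15))
SiO2 = 10^(5.19 - 1309/(297.86 + 273.15))
SiO2 = 789.90 mg/kg


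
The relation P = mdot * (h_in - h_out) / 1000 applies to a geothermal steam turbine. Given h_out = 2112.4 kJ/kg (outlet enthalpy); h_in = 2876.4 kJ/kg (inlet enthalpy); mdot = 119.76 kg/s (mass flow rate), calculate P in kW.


P = mdot * (h_in - h_out) / 1000
P = 119.76 * (2876.4 - 2112.4) / 1000
P = 91.49664 MW
Convert: 91.49664 MW * 1000.0 = 91497 kW
P = 91497 kW


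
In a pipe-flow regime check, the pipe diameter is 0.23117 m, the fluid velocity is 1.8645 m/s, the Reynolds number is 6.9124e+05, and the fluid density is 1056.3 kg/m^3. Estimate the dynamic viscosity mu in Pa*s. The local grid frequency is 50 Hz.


mu = rho * vel * D / Re
mu = 1056.3 * 1.8645 * 0.23117 / 6.9124e+05
mu = 0.00065865 Pa*s


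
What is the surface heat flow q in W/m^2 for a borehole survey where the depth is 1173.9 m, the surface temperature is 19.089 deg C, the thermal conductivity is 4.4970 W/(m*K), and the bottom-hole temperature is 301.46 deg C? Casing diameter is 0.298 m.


Step 1: grad = (T_d - T_surf)/d * 1000 = (301.46 - 19.089)/1173.9 * 1000 = 240.5409 deg C/km
Step 2: q = k * grad / 1000 = 4.497 * 240.5409 / 1000 = 1.0817 W/m^2
q = 1.0817 W/m^2


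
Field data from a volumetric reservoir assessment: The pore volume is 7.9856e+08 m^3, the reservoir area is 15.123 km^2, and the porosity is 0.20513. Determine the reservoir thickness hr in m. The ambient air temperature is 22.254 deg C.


hr = Vp / (A * 1e6 * phi)
hr = 7.9856e+08 / (15.123 * 1e6 * 0.20513)
hr = 257.42 m


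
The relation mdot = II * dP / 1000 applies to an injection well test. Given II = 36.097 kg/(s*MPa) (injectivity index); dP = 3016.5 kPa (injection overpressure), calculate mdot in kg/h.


mdot = II * dP / 1000
mdot = 36.097 * 3016.5 / 1000
mdot = 108.8866 kg/s
Convert: 108.8866 kg/s * 3600.0 = 3.9199e+05 kg/h
mdot = 3.9199e+05 kg/h


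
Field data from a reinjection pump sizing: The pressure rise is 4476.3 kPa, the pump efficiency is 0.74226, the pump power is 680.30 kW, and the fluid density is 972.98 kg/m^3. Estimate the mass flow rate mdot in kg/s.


mdot = P_pump * rho * eta / dP
mdot = 680.30 * 972.98 * 0.74226 / 4476.3
mdot = 109.76 kg/s


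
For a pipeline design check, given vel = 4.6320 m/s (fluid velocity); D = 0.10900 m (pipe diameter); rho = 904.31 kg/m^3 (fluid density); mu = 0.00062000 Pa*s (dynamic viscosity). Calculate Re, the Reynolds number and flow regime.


Step 1: Re = rho*vel*D/mu = 904.31*4.632*0.109/0.00062 = 7.3641e+05
Step 2: Re = 7.3641e+05 > 4000, so flow is turbulent.
Re = 7.3641e+05 (turbulent)


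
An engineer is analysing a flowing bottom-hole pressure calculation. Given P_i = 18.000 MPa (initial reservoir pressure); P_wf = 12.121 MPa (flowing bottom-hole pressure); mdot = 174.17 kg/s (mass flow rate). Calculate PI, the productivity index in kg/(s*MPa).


PI = mdot / (P_i - P_wf)
PI = 174.17 / (18.000 - 12.121)
PI = 29.626 kg/(s*MPa)


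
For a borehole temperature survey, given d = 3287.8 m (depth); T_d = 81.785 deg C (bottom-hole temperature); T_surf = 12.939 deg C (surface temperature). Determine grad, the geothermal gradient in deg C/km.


grad = (T_d - T_surf) / d * 1000
grad = (81.785 - 12.939) / 3287.8 * 1000
grad = 20.940 deg C/km


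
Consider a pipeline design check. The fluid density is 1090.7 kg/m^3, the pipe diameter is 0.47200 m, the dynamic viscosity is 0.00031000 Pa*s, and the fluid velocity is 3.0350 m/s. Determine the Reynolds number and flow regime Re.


Step 1: Re = rho*vel*D/mu = 1090.7*3.035*0.472/0.00031 = 5.0402e+06
Step 2: Re = 5.0402e+06 > 4000, so flow is turbulent.
Re = 5.0402e+06 (turbulent)


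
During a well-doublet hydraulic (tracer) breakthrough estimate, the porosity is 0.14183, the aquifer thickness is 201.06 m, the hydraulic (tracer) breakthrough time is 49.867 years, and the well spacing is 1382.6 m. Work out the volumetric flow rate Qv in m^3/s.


Qv = pi*hr*phi*L^2 / (3*t_bt*365.25*86400)
Qv = pi*201.06*0.14183*1382.6^2 / (3*49.867*365.25*86400)
Qv = 0.036274 m^3/s


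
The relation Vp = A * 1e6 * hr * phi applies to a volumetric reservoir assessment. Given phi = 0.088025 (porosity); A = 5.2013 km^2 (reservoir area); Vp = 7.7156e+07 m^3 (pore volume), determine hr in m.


hr = Vp / (A * 1e6 * phi)
hr = 7.7156e+07 / (5.2013 * 1e6 * 0.088025)
hr = 168.52 m


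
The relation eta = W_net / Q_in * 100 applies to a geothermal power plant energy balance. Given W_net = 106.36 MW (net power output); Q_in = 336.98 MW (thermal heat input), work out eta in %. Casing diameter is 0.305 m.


eta = W_net / Q_in * 100
eta = 106.36 / 336.98 * 100
eta = 31.563 %


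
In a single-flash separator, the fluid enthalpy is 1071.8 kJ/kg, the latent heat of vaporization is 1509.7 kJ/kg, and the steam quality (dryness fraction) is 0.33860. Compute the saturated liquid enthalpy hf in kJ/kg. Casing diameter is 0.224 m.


hf = h - x * hfg
hf = 1071.8 - 0.33860 * 1509.7
hf = 560.62 kJ/kg


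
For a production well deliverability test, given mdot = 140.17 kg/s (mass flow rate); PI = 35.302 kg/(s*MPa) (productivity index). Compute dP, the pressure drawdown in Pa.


dP = mdot * 1000 / PI
dP = 140.17 * 1000 / 35.302
dP = 3970.597 kPa
Convert: 3970.597 kPa * 1000.0 = 3.9706e+06 Pa
dP = 3.9706e+06 Pa


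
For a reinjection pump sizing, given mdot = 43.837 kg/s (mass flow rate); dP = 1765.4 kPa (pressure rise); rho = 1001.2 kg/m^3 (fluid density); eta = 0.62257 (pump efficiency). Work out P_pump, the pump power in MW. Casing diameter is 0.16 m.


P_pump = mdot * dP / (rho * eta)
P_pump = 43.837 * 1765.4 / (1001.2 * 0.62257)
P_pump = 124.1581 kW
Convert: 124.1581 kW * 0.001 = 0.12416 MW
P_pump = 0.12416 MW


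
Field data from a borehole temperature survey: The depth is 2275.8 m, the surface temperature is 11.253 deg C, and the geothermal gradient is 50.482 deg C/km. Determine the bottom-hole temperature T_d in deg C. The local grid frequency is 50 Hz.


T_d = T_surf + grad * d / 1000
T_d = 11.253 + 50.482 * 2275.8 / 1000
T_d = 126.14 deg C


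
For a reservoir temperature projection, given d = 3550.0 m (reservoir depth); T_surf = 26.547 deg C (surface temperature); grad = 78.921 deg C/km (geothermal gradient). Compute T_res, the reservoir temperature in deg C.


T_res = T_surf + grad * d / 1000
T_res = 26.547 + 78.921 * 3550.0 / 1000
T_res = 306.72 deg C


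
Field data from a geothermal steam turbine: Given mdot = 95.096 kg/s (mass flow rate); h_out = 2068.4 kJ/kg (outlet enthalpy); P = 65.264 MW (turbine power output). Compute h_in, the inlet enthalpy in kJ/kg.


h_in = h_out + P * 1000 / mdot
h_in = 2068.4 + 65.264 * 1000 / 95.096
h_in = 2754.7 kJ/kg


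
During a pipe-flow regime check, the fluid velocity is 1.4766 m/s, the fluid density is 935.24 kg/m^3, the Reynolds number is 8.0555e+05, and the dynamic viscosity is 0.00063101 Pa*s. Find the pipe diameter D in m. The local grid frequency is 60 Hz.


D = Re * mu / (rho * vel)
D = 8.0555e+05 * 0.00063101 / (935.24 * 1.4766)
D = 0.36808 m


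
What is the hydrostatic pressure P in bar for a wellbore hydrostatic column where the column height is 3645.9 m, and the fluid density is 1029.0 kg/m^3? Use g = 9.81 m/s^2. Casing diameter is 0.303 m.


P = rho * g * h / 1e6
P = 1029.0 * 9.81 * 3645.9 / 1e6
P = 36.80350 MPa
Convert: 36.80350 MPa * 10.0 = 368.03 bar
P = 368.03 bar


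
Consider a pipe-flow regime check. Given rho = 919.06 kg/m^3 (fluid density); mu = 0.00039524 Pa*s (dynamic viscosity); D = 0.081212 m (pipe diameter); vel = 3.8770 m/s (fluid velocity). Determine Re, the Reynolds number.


Re = rho * vel * D / mu
Re = 919.06 * 3.8770 * 0.081212 / 0.00039524
Re = 7.3215e+05


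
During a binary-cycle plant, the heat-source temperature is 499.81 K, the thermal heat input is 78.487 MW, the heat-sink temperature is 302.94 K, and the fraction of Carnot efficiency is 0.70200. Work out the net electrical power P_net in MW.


Step 1: eta = (1 - Tc/Th)*f = (1 - 302.94/499.81)*0.702 = 0.2765106
Step 2: P_net = eta * Q_in = 0.2765106 * 78.487 = 21.702 MW
P_net = 21.702 MW


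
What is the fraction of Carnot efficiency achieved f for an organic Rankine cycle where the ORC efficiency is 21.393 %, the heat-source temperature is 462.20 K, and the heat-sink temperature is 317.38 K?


f = (eta_orc/100) / (1 - Tc/Th)
f = (21.393/100) / (1 - 317.38/462.20)
f = 0.68277


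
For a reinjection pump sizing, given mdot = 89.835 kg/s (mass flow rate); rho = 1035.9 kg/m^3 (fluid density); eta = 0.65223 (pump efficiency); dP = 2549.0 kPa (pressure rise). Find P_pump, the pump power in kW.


P_pump = mdot * dP / (rho * eta)
P_pump = 89.835 * 2549.0 / (1035.9 * 0.65223)
P_pump = 338.92 kW


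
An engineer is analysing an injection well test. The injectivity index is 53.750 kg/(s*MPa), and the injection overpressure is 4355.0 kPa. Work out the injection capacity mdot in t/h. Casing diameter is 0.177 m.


mdot = II * dP / 1000
mdot = 53.750 * 4355.0 / 1000
mdot = 234.0813 kg/s
Convert: 234.0813 kg/s * 3.6 = 842.69 t/h
mdot = 842.69 t/h


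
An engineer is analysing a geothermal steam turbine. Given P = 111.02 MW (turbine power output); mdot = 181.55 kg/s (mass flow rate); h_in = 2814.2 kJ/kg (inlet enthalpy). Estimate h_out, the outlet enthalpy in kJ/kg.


h_out = h_in - P * 1000 / mdot
h_out = 2814.2 - 111.02 * 1000 / 181.55
h_out = 2202.7 kJ/kg


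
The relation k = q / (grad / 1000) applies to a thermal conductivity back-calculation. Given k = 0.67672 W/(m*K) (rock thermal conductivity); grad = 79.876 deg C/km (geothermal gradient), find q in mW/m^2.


q = k * grad / 1000
q = 0.67672 * 79.876 / 1000
q = 0.05405369 W/m^2
Convert: 0.05405369 W/m^2 * 1000.0 = 54.054 mW/m^2
q = 54.054 mW/m^2


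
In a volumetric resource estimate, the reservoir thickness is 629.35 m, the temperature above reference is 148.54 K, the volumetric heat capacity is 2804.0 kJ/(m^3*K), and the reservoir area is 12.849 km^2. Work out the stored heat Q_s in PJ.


Step 1: Vr = A*1e6*hr = 12.849*1e6*629.35 = 8.086518e+09 m^3
Step 2: Q_s = Vr*rhoc*dT/1e12 = 8.086518e+09*2804.0*148.54/1e12 = 3368.1 PJ
Q_s = 3368.1 PJ


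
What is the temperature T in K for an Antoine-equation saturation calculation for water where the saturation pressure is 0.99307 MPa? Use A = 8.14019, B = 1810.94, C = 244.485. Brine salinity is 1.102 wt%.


T = B / (A - log10(P_sat * 760 / 0.101325)) - C
T = 1810.94 / (8.14019 - log10(0.99307 * 760 / 0.101325)) - 244.485
T = 179.8102 deg C
Convert to K: 179.8102 + 273.15 = 452.96 K
T = 452.96 K


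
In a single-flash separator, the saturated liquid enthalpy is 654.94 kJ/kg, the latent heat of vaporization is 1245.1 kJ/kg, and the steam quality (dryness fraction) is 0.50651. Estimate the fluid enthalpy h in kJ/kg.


h = hf + x * hfg
h = 654.94 + 0.50651 * 1245.1
h = 1285.6 kJ/kg


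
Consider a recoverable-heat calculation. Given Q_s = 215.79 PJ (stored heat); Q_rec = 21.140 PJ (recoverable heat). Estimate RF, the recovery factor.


RF = Q_rec / Q_s
RF = 21.140 / 215.79
RF = 0.097966


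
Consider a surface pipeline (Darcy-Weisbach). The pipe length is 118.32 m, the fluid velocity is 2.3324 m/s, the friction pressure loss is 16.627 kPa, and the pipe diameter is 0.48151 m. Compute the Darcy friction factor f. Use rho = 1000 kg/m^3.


f = dP*1000 / ((L/D)*(rho*vel^2/2))
f = 16.627*1000 / ((118.32/0.48151)*(1000*2.3324^2/2))
f = 0.024876


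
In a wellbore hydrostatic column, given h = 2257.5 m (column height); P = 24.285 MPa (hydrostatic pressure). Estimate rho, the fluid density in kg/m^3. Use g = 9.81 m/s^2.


rho = P * 1e6 / (g * h)
rho = 24.285 * 1e6 / (9.81 * 2257.5)
rho = 1096.6 kg/m^3


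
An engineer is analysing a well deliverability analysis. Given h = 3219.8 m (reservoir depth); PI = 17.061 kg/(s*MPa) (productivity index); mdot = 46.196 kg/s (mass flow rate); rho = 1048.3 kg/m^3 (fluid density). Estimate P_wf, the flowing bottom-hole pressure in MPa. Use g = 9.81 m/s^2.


Step 1: P_i = rho*g*h/1e6 = 1048.3*9.81*3219.8/1e6 = 33.11185 MPa
Step 2: P_wf = P_i - mdot/PI = 33.11185 - 46.196/17.061 = 30.404 MPa
P_wf = 30.404 MPa


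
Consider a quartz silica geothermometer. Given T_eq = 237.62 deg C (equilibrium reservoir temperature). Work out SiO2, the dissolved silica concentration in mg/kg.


SiO2 = 10^(5.19 - 1309/(T_eq + 273.15))
SiO2 = 10^(5.19 - 1309/(237.62 + 273.15))
SiO2 = 423.84 mg/kg


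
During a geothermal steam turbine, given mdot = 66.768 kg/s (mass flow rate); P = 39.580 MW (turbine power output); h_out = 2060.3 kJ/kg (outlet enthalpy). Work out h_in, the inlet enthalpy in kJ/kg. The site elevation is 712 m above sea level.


h_in = h_out + P * 1000 / mdot
h_in = 2060.3 + 39.580 * 1000 / 66.768
h_in = 2653.1 kJ/kg


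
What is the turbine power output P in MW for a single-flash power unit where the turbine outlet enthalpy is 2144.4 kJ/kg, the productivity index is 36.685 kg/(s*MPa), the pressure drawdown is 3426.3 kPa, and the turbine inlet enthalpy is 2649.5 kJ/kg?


Step 1: mdot = PI * dP / 1000 = 36.685 * 3426.3 / 1000 = 125.6938 kg/s
Step 2: P = mdot*(h_in - h_out)/1000 = 125.6938*(2649.5 - 2144.4)/1000 = 63.488 MW
P = 63.488 MW


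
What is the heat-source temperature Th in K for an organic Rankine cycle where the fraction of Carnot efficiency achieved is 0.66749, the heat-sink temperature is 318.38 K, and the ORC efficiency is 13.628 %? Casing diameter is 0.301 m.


Th = Tc / (1 - (eta_orc/100)/f)
Th = 318.38 / (1 - (13.628/100)/0.66749)
Th = 400.06 K


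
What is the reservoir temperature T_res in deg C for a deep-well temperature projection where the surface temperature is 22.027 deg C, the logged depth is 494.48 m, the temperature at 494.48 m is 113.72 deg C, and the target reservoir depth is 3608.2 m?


Step 1: grad = (T_d1 - T_surf)/d1 * 1000 = (113.72 - 22.027)/494.48 * 1000 = 185.4332 deg C/km
Step 2: T_res = T_surf + grad*d2/1000 = 22.027 + 185.4332*3608.2/1000 = 691.11 deg C
T_res = 691.11 deg C


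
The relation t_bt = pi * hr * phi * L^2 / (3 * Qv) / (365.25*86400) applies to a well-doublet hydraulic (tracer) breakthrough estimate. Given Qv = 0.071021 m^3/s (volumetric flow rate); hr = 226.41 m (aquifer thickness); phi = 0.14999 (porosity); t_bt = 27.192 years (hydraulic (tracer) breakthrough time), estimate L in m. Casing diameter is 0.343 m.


L = sqrt(t_bt*365.25*86400*3*Qv / (pi*hr*phi))
L = sqrt(27.192*365.25*86400*3*0.071021 / (pi*226.41*0.14999))
L = 1309.1 m


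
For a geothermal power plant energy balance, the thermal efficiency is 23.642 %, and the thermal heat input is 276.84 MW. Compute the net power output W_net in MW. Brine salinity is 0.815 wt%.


W_net = eta / 100 * Q_in
W_net = 23.642 / 100 * 276.84
W_net = 65.451 MW


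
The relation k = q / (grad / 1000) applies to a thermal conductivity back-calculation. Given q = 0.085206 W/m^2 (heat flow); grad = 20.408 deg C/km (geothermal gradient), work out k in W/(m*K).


k = q / (grad / 1000)
k = 0.085206 / (20.408 / 1000)
k = 4.1751 W/(m*K)


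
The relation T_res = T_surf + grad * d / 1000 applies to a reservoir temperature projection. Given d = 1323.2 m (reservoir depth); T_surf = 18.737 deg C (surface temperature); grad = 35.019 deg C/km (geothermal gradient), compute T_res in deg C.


T_res = T_surf + grad * d / 1000
T_res = 18.737 + 35.019 * 1323.2 / 1000
T_res = 65.074 deg C


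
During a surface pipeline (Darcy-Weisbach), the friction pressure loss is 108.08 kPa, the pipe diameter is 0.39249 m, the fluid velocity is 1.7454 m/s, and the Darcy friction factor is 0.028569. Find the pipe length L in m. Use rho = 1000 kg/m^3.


L = dP*1000*D / (f*rho*vel^2/2)
L = 108.08*1000*0.39249 / (0.028569*1000*1.7454^2/2)
L = 974.81 m


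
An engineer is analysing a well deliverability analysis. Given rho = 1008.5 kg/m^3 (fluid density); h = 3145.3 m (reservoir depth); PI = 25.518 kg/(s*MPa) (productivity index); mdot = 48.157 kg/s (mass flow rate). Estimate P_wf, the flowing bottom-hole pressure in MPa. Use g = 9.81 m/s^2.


Step 1: P_i = rho*g*h/1e6 = 1008.5*9.81*3145.3/1e6 = 31.11766 MPa
Step 2: P_wf = P_i - mdot/PI = 31.11766 - 48.157/25.518 = 29.230 MPa
P_wf = 29.230 MPa


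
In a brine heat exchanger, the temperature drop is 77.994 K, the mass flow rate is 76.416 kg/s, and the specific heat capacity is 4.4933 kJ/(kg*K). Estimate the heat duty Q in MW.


Q = mdot * cp * dT / 1000
Q = 76.416 * 4.4933 * 77.994 / 1000
Q = 26.780 MW


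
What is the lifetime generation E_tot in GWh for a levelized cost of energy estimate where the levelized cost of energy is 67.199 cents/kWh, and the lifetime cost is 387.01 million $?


E_tot = C_tot / LCOE * 100
E_tot = 387.01 / 67.199 * 100
E_tot = 575.92 GWh


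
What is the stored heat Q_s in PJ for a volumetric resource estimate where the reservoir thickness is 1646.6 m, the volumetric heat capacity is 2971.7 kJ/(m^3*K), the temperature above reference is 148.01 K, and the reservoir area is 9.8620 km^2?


Step 1: Vr = A*1e6*hr = 9.862*1e6*1646.6 = 1.623877e+10 m^3
Step 2: Q_s = Vr*rhoc*dT/1e12 = 1.623877e+10*2971.7*148.01/1e12 = 7142.5 PJ
Q_s = 7142.5 PJ


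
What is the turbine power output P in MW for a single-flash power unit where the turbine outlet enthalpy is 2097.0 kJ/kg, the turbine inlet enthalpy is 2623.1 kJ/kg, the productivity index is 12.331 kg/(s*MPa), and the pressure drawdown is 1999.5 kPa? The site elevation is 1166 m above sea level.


Step 1: mdot = PI * dP / 1000 = 12.331 * 1999.5 / 1000 = 24.65583 kg/s
Step 2: P = mdot*(h_in - h_out)/1000 = 24.65583*(2623.1 - 2097.0)/1000 = 12.971 MW
P = 12.971 MW


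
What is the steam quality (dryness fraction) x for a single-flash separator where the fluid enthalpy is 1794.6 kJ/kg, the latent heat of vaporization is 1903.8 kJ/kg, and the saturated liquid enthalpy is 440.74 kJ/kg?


x = (h - hf) / hfg
x = (1794.6 - 440.74) / 1903.8
x = 0.71114


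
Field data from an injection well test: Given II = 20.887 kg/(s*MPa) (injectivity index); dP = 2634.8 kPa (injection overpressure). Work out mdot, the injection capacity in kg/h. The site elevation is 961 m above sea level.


mdot = II * dP / 1000
mdot = 20.887 * 2634.8 / 1000
mdot = 55.03307 kg/s
Convert: 55.03307 kg/s * 3600.0 = 1.9812e+05 kg/h
mdot = 1.9812e+05 kg/h


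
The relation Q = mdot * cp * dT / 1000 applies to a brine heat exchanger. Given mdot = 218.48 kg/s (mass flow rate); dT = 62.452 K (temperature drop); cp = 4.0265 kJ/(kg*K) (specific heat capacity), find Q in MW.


Q = mdot * cp * dT / 1000
Q = 218.48 * 4.0265 * 62.452 / 1000
Q = 54.940 MW


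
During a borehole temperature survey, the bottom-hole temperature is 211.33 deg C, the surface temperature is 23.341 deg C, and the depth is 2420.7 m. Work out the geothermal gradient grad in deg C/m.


grad = (T_d - T_surf) / d * 1000
grad = (211.33 - 23.341) / 2420.7 * 1000
grad = 77.65894 deg C/km
Convert: 77.65894 deg C/km * 0.001 = 0.077659 deg C/m
grad = 0.077659 deg C/m


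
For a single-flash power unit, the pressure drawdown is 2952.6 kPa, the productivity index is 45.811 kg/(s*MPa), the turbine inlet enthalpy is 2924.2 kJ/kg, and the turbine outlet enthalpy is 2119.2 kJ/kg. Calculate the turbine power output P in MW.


Step 1: mdot = PI * dP / 1000 = 45.811 * 2952.6 / 1000 = 135.2616 kg/s
Step 2: P = mdot*(h_in - h_out)/1000 = 135.2616*(2924.2 - 2119.2)/1000 = 108.89 MW
P = 108.89 MW


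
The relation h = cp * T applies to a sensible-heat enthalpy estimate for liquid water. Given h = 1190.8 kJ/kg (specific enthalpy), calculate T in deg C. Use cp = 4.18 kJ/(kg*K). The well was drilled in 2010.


T = h / cp
T = 1190.8 / 4.18
T = 284.88 deg C


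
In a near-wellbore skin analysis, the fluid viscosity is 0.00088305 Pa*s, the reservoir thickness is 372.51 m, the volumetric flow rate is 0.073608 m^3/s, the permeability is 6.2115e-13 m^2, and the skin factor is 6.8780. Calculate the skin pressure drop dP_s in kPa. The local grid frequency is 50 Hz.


dP_s = S * q * mu / (2*pi*k*hr) / 1000
dP_s = 6.8780 * 0.073608 * 0.00088305 / (2*pi*6.2115e-13*372.51) / 1000
dP_s = 307.51 kPa


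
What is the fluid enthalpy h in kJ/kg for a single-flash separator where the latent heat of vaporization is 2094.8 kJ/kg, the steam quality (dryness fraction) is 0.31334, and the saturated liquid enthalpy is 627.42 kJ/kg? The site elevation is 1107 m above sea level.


h = hf + x * hfg
h = 627.42 + 0.31334 * 2094.8
h = 1283.8 kJ/kg


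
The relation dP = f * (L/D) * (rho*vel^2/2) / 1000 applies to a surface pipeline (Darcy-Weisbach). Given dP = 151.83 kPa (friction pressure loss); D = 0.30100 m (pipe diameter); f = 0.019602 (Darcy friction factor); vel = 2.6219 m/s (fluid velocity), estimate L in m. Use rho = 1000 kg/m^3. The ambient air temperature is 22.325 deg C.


L = dP*1000*D / (f*rho*vel^2/2)
L = 151.83*1000*0.30100 / (0.019602*1000*2.6219^2/2)
L = 678.30 m


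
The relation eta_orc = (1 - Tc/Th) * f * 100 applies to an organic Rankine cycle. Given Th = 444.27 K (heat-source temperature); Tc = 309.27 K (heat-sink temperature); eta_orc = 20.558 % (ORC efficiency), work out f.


f = (eta_orc/100) / (1 - Tc/Th)
f = (20.558/100) / (1 - 309.27/444.27)
f = 0.67654


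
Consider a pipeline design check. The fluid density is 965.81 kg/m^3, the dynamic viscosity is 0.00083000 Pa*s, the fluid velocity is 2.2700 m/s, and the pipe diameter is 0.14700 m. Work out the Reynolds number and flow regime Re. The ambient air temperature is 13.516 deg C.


Step 1: Re = rho*vel*D/mu = 965.81*2.27*0.147/0.00083 = 3.8829e+05
Step 2: Re = 3.8829e+05 > 4000, so flow is turbulent.
Re = 3.8829e+05 (turbulent)


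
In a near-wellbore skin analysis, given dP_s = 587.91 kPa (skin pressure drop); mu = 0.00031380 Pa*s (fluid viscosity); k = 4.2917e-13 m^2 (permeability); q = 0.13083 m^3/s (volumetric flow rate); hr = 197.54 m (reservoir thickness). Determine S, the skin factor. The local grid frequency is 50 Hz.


S = dP_s * 1000 * 2*pi*k*hr / (q*mu)
S = 587.91 * 1000 * 2*pi*4.2917e-13*197.54 / (0.13083*0.00031380)
S = 7.6281


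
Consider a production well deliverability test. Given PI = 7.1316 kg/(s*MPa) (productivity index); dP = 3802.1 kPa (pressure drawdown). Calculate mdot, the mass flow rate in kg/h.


mdot = PI * dP / 1000
mdot = 7.1316 * 3802.1 / 1000
mdot = 27.11506 kg/s
Convert: 27.11506 kg/s * 3600.0 = 97614 kg/h
mdot = 97614 kg/h


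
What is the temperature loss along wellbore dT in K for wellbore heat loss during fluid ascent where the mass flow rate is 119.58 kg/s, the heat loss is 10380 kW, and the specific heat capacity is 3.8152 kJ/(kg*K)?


dT = Q_loss / (mdot * cp)
dT = 10380 / (119.58 * 3.8152)
dT = 22.752 K


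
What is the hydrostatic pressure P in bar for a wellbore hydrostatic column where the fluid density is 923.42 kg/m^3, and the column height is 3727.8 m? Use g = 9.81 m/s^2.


P = rho * g * h / 1e6
P = 923.42 * 9.81 * 3727.8 / 1e6
P = 33.76921 MPa
Convert: 33.76921 MPa * 10.0 = 337.69 bar
P = 337.69 bar


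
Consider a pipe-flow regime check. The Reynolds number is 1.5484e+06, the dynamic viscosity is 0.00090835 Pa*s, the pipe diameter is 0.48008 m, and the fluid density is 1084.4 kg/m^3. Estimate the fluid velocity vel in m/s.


vel = Re * mu / (rho * D)
vel = 1.5484e+06 * 0.00090835 / (1084.4 * 0.48008)
vel = 2.7017 m/s


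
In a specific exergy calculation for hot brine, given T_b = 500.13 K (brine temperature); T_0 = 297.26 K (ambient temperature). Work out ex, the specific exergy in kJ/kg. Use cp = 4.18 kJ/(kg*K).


ex = cp * ((T_b - T_0) - T_0 * ln(T_b/T_0))
ex = 4.18 * ((500.13 - 297.26) - 297.26 * ln(500.13/297.26))
ex = 201.55 kJ/kg


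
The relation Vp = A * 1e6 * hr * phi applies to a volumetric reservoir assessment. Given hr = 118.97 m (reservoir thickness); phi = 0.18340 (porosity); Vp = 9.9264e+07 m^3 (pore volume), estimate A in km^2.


A = Vp / (1e6 * hr * phi)
A = 9.9264e+07 / (1e6 * 118.97 * 0.18340)
A = 4.5494 km^2


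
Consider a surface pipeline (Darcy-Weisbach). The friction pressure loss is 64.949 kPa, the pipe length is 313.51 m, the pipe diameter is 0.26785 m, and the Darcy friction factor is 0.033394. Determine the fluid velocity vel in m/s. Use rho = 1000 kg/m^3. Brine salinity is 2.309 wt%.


vel = sqrt(dP*1000*2*D / (f*L*rho))
vel = sqrt(64.949*1000*2*0.26785 / (0.033394*313.51*1000))
vel = 1.8230 m/s


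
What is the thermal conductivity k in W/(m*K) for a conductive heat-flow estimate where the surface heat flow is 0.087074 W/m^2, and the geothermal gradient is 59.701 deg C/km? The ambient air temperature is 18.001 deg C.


k = q * 1000 / grad
k = 0.087074 * 1000 / 59.701
k = 1.4585 W/(m*K)


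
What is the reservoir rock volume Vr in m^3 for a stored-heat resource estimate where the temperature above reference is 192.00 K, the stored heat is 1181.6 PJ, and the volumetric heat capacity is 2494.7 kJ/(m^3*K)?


Vr = Q_s * 1e12 / (rhoc * dT)
Vr = 1181.6 * 1e12 / (2494.7 * 192.00)
Vr = 2.4669e+09 m^3


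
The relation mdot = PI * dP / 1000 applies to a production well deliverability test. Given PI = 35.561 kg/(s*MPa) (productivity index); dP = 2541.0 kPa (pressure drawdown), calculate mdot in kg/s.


mdot = PI * dP / 1000
mdot = 35.561 * 2541.0 / 1000
mdot = 90.361 kg/s


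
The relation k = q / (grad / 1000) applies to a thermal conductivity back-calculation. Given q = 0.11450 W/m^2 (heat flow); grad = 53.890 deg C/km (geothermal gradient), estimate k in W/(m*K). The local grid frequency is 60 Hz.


k = q / (grad / 1000)
k = 0.11450 / (53.890 / 1000)
k = 2.1247 W/(m*K)


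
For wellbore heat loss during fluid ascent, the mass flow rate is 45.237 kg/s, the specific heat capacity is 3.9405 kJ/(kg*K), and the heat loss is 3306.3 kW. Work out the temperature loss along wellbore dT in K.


dT = Q_loss / (mdot * cp)
dT = 3306.3 / (45.237 * 3.9405)
dT = 18.548 K


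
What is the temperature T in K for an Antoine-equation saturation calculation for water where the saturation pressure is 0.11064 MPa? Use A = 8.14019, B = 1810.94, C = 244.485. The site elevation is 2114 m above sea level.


T = B / (A - log10(P_sat * 760 / 0.101325)) - C
T = 1810.94 / (8.14019 - log10(0.11064 * 760 / 0.101325)) - 244.485
T = 102.3599 deg C
Convert to K: 102.3599 + 273.15 = 375.51 K
T = 375.51 K


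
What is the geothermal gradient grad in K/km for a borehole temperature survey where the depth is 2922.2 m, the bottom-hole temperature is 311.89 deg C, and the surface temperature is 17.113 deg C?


grad = (T_d - T_surf) / d * 1000
grad = (311.89 - 17.113) / 2922.2 * 1000
grad = 100.8750 deg C/km
Convert: 100.8750 deg C/km * 1.0 = 100.88 K/km
grad = 100.88 K/km


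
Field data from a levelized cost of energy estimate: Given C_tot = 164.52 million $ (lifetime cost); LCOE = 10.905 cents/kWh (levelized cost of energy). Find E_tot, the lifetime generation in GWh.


E_tot = C_tot / LCOE * 100
E_tot = 164.52 / 10.905 * 100
E_tot = 1508.7 GWh


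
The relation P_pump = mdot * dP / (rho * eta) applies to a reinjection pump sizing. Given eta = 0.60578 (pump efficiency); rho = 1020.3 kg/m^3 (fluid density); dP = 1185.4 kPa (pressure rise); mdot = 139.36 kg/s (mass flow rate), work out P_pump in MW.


P_pump = mdot * dP / (rho * eta)
P_pump = 139.36 * 1185.4 / (1020.3 * 0.60578)
P_pump = 267.2762 kW
Convert: 267.2762 kW * 0.001 = 0.26728 MW
P_pump = 0.26728 MW


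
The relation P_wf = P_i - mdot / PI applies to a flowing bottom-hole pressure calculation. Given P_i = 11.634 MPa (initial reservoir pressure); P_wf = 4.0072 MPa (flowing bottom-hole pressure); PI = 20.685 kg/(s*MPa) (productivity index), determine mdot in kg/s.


mdot = (P_i - P_wf) * PI
mdot = (11.634 - 4.0072) * 20.685
mdot = 157.76 kg/s


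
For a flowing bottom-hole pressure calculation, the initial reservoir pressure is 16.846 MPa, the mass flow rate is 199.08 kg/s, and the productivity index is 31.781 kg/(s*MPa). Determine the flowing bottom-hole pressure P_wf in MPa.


P_wf = P_i - mdot / PI
P_wf = 16.846 - 199.08 / 31.781
P_wf = 10.582 MPa


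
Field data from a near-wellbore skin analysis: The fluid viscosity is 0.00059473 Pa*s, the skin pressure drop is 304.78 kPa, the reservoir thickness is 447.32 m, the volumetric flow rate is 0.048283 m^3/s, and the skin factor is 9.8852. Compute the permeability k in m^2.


k = S*q*mu / (2*pi*dP_s*1000*hr)
k = 9.8852*0.048283*0.00059473 / (2*pi*304.78*1000*447.32)
k = 3.3137e-13 m^2


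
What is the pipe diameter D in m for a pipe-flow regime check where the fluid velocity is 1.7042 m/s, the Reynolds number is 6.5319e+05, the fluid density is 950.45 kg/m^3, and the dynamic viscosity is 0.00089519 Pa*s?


D = Re * mu / (rho * vel)
D = 6.5319e+05 * 0.00089519 / (950.45 * 1.7042)
D = 0.36100 m


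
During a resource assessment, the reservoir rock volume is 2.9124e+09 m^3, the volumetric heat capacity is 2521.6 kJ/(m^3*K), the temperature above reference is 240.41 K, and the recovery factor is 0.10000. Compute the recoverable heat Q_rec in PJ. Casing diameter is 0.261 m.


Step 1: Q_s = Vr*rhoc*dT/1e12 = 2.9124e+09*2521.6*240.41/1e12 = 1765.549 PJ
Step 2: Q_rec = Q_s * RF = 1765.549 * 0.1 = 176.55 PJ
Q_rec = 176.55 PJ


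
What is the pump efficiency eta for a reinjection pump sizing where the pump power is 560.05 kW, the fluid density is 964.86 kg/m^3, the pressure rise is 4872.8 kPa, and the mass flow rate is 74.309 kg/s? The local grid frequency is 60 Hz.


eta = mdot * dP / (rho * P_pump)
eta = 74.309 * 4872.8 / (964.86 * 560.05)
eta = 0.67008


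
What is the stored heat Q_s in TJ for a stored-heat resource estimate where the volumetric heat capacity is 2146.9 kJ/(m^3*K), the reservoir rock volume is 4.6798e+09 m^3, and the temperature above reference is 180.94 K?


Q_s = Vr * rhoc * dT / 1e12
Q_s = 4.6798e+09 * 2146.9 * 180.94 / 1e12
Q_s = 1817.916 PJ
Convert: 1817.916 PJ * 1000.0 = 1.8179e+06 TJ
Q_s = 1.8179e+06 TJ


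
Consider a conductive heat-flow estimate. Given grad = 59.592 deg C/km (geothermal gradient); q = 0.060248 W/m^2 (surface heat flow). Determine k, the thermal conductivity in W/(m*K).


k = q * 1000 / grad
k = 0.060248 * 1000 / 59.592
k = 1.0110 W/(m*K)


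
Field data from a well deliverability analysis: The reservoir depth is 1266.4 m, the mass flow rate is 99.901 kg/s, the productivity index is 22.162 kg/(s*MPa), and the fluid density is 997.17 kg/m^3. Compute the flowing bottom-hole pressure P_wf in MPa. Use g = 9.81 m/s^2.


Step 1: P_i = rho*g*h/1e6 = 997.17*9.81*1266.4/1e6 = 12.38823 MPa
Step 2: P_wf = P_i - mdot/PI = 12.38823 - 99.901/22.162 = 7.8805 MPa
P_wf = 7.8805 MPa


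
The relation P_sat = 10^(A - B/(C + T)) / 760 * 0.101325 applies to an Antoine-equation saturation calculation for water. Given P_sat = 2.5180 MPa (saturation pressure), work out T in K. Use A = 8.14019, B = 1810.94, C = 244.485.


T = B / (A - log10(P_sat * 760 / 0.101325)) - C
T = 1810.94 / (8.14019 - log10(2.5180 * 760 / 0.101325)) - 244.485
T = 224.1802 deg C
Convert to K: 224.1802 + 273.15 = 497.33 K
T = 497.33 K


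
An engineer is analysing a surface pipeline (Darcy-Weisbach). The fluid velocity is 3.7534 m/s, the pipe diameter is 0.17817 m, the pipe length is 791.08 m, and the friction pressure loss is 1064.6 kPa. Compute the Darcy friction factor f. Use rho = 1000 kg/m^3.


f = dP*1000 / ((L/D)*(rho*vel^2/2))
f = 1064.6*1000 / ((791.08/0.17817)*(1000*3.7534^2/2))
f = 0.034039


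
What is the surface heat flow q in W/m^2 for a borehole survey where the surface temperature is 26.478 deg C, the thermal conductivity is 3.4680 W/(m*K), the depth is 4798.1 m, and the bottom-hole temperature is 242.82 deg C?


Step 1: grad = (T_d - T_surf)/d * 1000 = (242.82 - 26.478)/4798.1 * 1000 = 45.08910 deg C/km
Step 2: q = k * grad / 1000 = 3.468 * 45.08910 / 1000 = 0.15637 W/m^2
q = 0.15637 W/m^2


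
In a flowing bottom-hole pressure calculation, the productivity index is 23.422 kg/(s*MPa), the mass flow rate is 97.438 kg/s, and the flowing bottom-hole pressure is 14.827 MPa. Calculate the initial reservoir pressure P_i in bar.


P_i = P_wf + mdot / PI
P_i = 14.827 + 97.438 / 23.422
P_i = 18.98711 MPa
Convert: 18.98711 MPa * 10.0 = 189.87 bar
P_i = 189.87 bar


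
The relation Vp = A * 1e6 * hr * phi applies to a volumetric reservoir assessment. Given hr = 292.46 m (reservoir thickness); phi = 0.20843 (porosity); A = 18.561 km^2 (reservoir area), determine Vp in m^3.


Vp = A * 1e6 * hr * phi
Vp = 18.561 * 1e6 * 292.46 * 0.20843
Vp = 1.1314e+09 m^3


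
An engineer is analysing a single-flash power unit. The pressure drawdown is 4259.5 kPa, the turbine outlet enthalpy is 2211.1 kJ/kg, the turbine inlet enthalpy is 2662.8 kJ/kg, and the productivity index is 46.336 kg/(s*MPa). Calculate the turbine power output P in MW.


Step 1: mdot = PI * dP / 1000 = 46.336 * 4259.5 / 1000 = 197.3682 kg/s
Step 2: P = mdot*(h_in - h_out)/1000 = 197.3682*(2662.8 - 2211.1)/1000 = 89.151 MW
P = 89.151 MW


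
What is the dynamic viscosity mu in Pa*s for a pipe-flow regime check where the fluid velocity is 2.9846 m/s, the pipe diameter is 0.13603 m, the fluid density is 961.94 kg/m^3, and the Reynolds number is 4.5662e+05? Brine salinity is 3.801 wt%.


mu = rho * vel * D / Re
mu = 961.94 * 2.9846 * 0.13603 / 4.5662e+05
mu = 0.00085529 Pa*s


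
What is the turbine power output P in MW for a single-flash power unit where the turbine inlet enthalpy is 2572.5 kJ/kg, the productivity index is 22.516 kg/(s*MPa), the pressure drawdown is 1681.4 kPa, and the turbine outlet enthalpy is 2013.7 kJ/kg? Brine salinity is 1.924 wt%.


Step 1: mdot = PI * dP / 1000 = 22.516 * 1681.4 / 1000 = 37.85840 kg/s
Step 2: P = mdot*(h_in - h_out)/1000 = 37.85840*(2572.5 - 2013.7)/1000 = 21.155 MW
P = 21.155 MW
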